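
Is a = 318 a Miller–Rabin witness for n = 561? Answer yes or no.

yes

n − 1 = 560 = 2^4 · 35, so s = 4 and d = 35.
x_0 = 318^35 mod 561 = 351.
x_0 is neither 1 nor 560, so continue squaring.
x_1 = 351^2 mod 561 = 342.
x_2 = 342^2 mod 561 = 276.
x_3 = 276^2 mod 561 = 441.
Reached i = s−1 = 3 without hitting −1: 318 is a Miller–Rabin witness and 561 is composite.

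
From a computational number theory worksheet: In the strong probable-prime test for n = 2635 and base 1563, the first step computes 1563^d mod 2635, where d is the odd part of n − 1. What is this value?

798

n − 1 = 2634 = 2^1 · 1317, so s = 1 and d = 1317.
1563^1317 mod 2635 = 798.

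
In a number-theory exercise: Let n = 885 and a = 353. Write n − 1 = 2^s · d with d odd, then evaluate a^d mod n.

n − 1 = 884 = 2^2 · 221, so s = 2 and d = 221.
Repeated squaring mod 885: 353^1 ≡ 353, 353^2 ≡ 709, 353^4 ≡ 1, 353^8 ≡ 1, 353^16 ≡ 1, 353^32 ≡ 1, 353^64 ≡ 1, 353^128 ≡ 1.
221 = 128 + 64 + 16 + 8 + 4 + 1, so 353^221 ≡ 1·1·1·1·1·353 ≡ 353 (mod 885).

353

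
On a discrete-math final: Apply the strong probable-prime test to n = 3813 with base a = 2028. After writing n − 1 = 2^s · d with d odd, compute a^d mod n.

n − 1 = 3812 = 2^2 · 953, so s = 2 and d = 953.
Repeated squaring mod 3813: 2028^1 ≡ 2028, 2028^2 ≡ 2370, 2028^4 ≡ 351, 2028^8 ≡ 1185, 2028^16 ≡ 1041, 2028^32 ≡ 789, 2028^64 ≡ 1002, 2028^128 ≡ 1185, 2028^256 ≡ 1041, 2028^512 ≡ 789.
953 = 512 + 256 + 128 + 32 + 16 + 8 + 1, so 2028^953 ≡ 789·1041·1185·789·1041·1185·2028 ≡ 2814 (mod 3813).

2814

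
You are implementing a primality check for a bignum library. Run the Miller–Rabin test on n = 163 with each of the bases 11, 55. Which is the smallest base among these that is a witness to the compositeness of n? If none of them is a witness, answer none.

none

n − 1 = 162 = 2^1 · 81, so s = 1 and d = 81.
Base 11: x_0 = 11^81 mod 163 = 162. x_0 = 162 ≡ −1, so 11 is not a witness.
Base 55: x_0 = 55^81 mod 163 = 1. x_0 = 1, so 55 is not a witness.
No listed base is a witness for 163.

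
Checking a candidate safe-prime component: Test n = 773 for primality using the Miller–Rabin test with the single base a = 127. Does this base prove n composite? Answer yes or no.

no

n − 1 = 772 = 2^2 · 193, so s = 2 and d = 193.
x_0 = 127^193 mod 773 = 772.
x_0 = 772 ≡ −1, so 127 is not a witness.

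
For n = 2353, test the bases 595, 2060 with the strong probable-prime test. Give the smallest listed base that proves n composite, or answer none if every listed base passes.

595

n − 1 = 2352 = 2^4 · 147, so s = 4 and d = 147.
Base 595: x_0 = 595^147 mod 2353 = 610. x_0 is neither 1 nor 2352, so continue squaring. x_1 = 610^2 mod 2353 = 326. x_2 = 326^2 mod 2353 = 391. x_3 = 391^2 mod 2353 = 2289. Reached i = s−1 = 3 without hitting −1: 595 is a Miller–Rabin witness and 2353 is composite.
Base 2060: x_0 = 2060^147 mod 2353 = 8. x_0 is neither 1 nor 2352, so continue squaring. x_1 = 8^2 mod 2353 = 64. x_2 = 64^2 mod 2353 = 1743. x_3 = 1743^2 mod 2353 = 326. Reached i = s−1 = 3 without hitting −1: 2060 is a Miller–Rabin witness and 2353 is composite.
The smallest witness among the given bases is 595.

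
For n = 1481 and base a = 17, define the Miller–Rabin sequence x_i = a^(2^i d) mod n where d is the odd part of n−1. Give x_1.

1

n − 1 = 1480 = 2^3 · 185, so s = 3 and d = 185.
By repeated squaring, 17^185 ≡ 1480 (mod 1481).
x_0 = 1480.
x_1 = 1480^2 mod 1481 = 1.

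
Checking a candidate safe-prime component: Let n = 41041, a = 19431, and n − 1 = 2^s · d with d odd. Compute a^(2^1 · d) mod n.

n − 1 = 41040 = 2^4 · 2565, so s = 4 and d = 2565.
Repeated squaring mod 41041: 19431^1 ≡ 19431, 19431^2 ≡ 27602, 19431^4 ≡ 26321, 19431^8 ≡ 22961, 19431^16 ≡ 35876, 19431^32 ≡ 575, 19431^64 ≡ 2297, 19431^128 ≡ 22961, 19431^256 ≡ 35876, 19431^512 ≡ 575, 19431^1024 ≡ 2297, 19431^2048 ≡ 22961.
2565 = 2048 + 512 + 4 + 1, so 19431^2565 ≡ 22961·575·26321·19431 ≡ 34607 (mod 41041).
x_0 = 34607.
x_1 = 34607^2 mod 41041 = 27028.

27028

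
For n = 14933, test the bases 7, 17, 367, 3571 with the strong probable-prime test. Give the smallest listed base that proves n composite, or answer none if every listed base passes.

n − 1 = 14932 = 2^2 · 3733, so s = 2 and d = 3733.
Base 7: x_0 = 7^3733 mod 14933 = 7242. x_0 is neither 1 nor 14932, so continue squaring. x_1 = 7242^2 mod 14933 = 1868. Reached i = s−1 = 1 without hitting −1: 7 is a Miller–Rabin witness and 14933 is composite.
Base 17: x_0 = 17^3733 mod 14933 = 7305. x_0 is neither 1 nor 14932, so continue squaring. x_1 = 7305^2 mod 14933 = 7416. Reached i = s−1 = 1 without hitting −1: 17 is a Miller–Rabin witness and 14933 is composite.
Base 367: x_0 = 367^3733 mod 14933 = 6752. x_0 is neither 1 nor 14932, so continue squaring. x_1 = 6752^2 mod 14933 = 13988. Reached i = s−1 = 1 without hitting −1: 367 is a Miller–Rabin witness and 14933 is composite.
Base 3571: x_0 = 3571^3733 mod 14933 = 10149. x_0 is neither 1 nor 14932, so continue squaring. x_1 = 10149^2 mod 14933 = 9300. Reached i = s−1 = 1 without hitting −1: 3571 is a Miller–Rabin witness and 14933 is composite.
The smallest witness among the given bases is 7.

7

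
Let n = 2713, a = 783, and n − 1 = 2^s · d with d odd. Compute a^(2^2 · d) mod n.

1

n − 1 = 2712 = 2^3 · 339, so s = 3 and d = 339.
By repeated squaring, 783^339 ≡ 2712 (mod 2713).
x_0 = 2712.
x_1 = 2712^2 mod 2713 = 1.
x_2 = 1^2 mod 2713 = 1.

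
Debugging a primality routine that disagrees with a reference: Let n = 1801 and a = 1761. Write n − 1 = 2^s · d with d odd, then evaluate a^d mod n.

824

n − 1 = 1800 = 2^3 · 225, so s = 3 and d = 225.
1761^225 mod 1801 = 824.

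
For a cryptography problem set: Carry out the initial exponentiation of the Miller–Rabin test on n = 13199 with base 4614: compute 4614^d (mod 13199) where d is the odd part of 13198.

n − 1 = 13198 = 2^1 · 6599, so s = 1 and d = 6599.
4614^6599 mod 13199 = 2397.

2397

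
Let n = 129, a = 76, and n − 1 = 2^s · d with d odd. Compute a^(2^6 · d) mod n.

10

n − 1 = 128 = 2^7 · 1, so s = 7 and d = 1.
x_0 = 76^1 mod 129 = 76.
x_1 = 76^2 mod 129 = 100.
x_2 = 100^2 mod 129 = 67.
x_3 = 67^2 mod 129 = 103.
x_4 = 103^2 mod 129 = 31.
x_5 = 31^2 mod 129 = 58.
x_6 = 58^2 mod 129 = 10.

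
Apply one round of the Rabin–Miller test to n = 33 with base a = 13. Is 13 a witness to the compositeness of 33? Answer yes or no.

yes

n − 1 = 32 = 2^5 · 1, so s = 5 and d = 1.
x_0 = 13^1 mod 33 = 13.
x_0 is neither 1 nor 32, so continue squaring.
x_1 = 13^2 mod 33 = 4.
x_2 = 4^2 mod 33 = 16.
x_3 = 16^2 mod 33 = 25.
x_4 = 25^2 mod 33 = 31.
Reached i = s−1 = 4 without hitting −1: 13 is a Miller–Rabin witness and 33 is composite.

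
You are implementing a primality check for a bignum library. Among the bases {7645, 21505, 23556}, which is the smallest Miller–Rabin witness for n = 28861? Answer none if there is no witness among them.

n − 1 = 28860 = 2^2 · 7215, so s = 2 and d = 7215.
Base 7645: x_0 = 7645^7215 mod 28861 = 1. x_0 = 1, so 7645 is not a witness.
Base 21505: x_0 = 21505^7215 mod 28861 = 26132. x_0 is neither 1 nor 28860, so continue squaring. x_1 = 26132^2 mod 28861 = 1303. Reached i = s−1 = 1 without hitting −1: 21505 is a Miller–Rabin witness and 28861 is composite.
Base 23556: x_0 = 23556^7215 mod 28861 = 3998. x_0 is neither 1 nor 28860, so continue squaring. x_1 = 3998^2 mod 28861 = 23871. Reached i = s−1 = 1 without hitting −1: 23556 is a Miller–Rabin witness and 28861 is composite.
The smallest witness among the given bases is 21505.

21505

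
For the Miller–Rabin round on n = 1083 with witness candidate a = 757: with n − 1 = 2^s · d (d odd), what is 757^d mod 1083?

n − 1 = 1082 = 2^1 · 541, so s = 1 and d = 541.
By repeated squaring, 757^541 ≡ 244 (mod 1083).

244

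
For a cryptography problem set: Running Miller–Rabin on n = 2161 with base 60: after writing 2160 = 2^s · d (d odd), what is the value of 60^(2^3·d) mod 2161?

n − 1 = 2160 = 2^4 · 135, so s = 4 and d = 135.
Repeated squaring mod 2161: 60^1 ≡ 60, 60^2 ≡ 1439, 60^4 ≡ 483, 60^8 ≡ 2062, 60^16 ≡ 1157, 60^32 ≡ 990, 60^64 ≡ 1167, 60^128 ≡ 459.
135 = 128 + 4 + 2 + 1, so 60^135 ≡ 459·483·1439·60 ≡ 2160 (mod 2161).
x_0 = 2160.
x_1 = 2160^2 mod 2161 = 1.
x_2 = 1^2 mod 2161 = 1.
x_3 = 1^2 mod 2161 = 1.

1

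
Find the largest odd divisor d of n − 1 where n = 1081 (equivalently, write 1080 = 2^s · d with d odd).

135

Halving: 1080 → 540 → 270 → 135; 135 is odd.
So 1080 = 2^3 · 135.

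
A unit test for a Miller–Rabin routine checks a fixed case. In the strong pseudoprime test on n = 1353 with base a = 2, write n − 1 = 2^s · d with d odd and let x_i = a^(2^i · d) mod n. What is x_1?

1015

n − 1 = 1352 = 2^3 · 169, so s = 3 and d = 169.
x_0 = 2^169 mod 1353 = 512.
x_1 = 512^2 mod 1353 = 1015.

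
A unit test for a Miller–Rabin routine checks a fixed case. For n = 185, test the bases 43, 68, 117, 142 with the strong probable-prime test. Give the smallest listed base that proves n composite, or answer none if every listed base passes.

n − 1 = 184 = 2^3 · 23, so s = 3 and d = 23.
Base 43: x_0 = 43^23 mod 185 = 142. x_0 is neither 1 nor 184, so continue squaring. x_1 = 142^2 mod 185 = 184. x_1 ≡ −1, so 43 is not a witness.
Base 68: x_0 = 68^23 mod 185 = 117. x_0 is neither 1 nor 184, so continue squaring. x_1 = 117^2 mod 185 = 184. x_1 ≡ −1, so 68 is not a witness.
Base 117: x_0 = 117^23 mod 185 = 68. x_0 is neither 1 nor 184, so continue squaring. x_1 = 68^2 mod 185 = 184. x_1 ≡ −1, so 117 is not a witness.
Base 142: x_0 = 142^23 mod 185 = 43. x_0 is neither 1 nor 184, so continue squaring. x_1 = 43^2 mod 185 = 184. x_1 ≡ −1, so 142 is not a witness.
No listed base is a witness for 185.

none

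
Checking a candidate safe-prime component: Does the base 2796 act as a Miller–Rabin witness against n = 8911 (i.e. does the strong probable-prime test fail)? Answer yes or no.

yes

n − 1 = 8910 = 2^1 · 4455, so s = 1 and d = 4455.
x_0 = 2796^4455 mod 8911 = 8644.
x_0 ∉ {1, 8910} and s = 1, so 2796 is a Miller–Rabin witness and 8911 is composite.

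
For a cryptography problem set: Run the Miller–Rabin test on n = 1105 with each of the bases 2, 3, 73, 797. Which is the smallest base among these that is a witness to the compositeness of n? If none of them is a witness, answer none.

2

n − 1 = 1104 = 2^4 · 69, so s = 4 and d = 69.
Base 2: x_0 = 2^69 mod 1105 = 967. x_0 is neither 1 nor 1104, so continue squaring. x_1 = 967^2 mod 1105 = 259. x_2 = 259^2 mod 1105 = 781. x_3 = 781^2 mod 1105 = 1. x_3 = 1 but x_2 ≠ ±1, a nontrivial square root of 1 — 2 is a witness and 1105 is composite.
Base 3: x_0 = 3^69 mod 1105 = 1093. x_0 is neither 1 nor 1104, so continue squaring. x_1 = 1093^2 mod 1105 = 144. x_2 = 144^2 mod 1105 = 846. x_3 = 846^2 mod 1105 = 781. Reached i = s−1 = 3 without hitting −1: 3 is a Miller–Rabin witness and 1105 is composite.
Base 73: x_0 = 73^69 mod 1105 = 983. x_0 is neither 1 nor 1104, so continue squaring. x_1 = 983^2 mod 1105 = 519. x_2 = 519^2 mod 1105 = 846. x_3 = 846^2 mod 1105 = 781. Reached i = s−1 = 3 without hitting −1: 73 is a Miller–Rabin witness and 1105 is composite.
Base 797: x_0 = 797^69 mod 1105 = 597. x_0 is neither 1 nor 1104, so continue squaring. x_1 = 597^2 mod 1105 = 599. x_2 = 599^2 mod 1105 = 781. x_3 = 781^2 mod 1105 = 1. x_3 = 1 but x_2 ≠ ±1, a nontrivial square root of 1 — 797 is a witness and 1105 is composite.
The smallest witness among the given bases is 2.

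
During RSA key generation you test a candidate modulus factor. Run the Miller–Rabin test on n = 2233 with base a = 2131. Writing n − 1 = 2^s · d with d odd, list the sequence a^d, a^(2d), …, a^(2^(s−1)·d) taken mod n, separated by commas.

n − 1 = 2232 = 2^3 · 279, so s = 3 and d = 279.
x_0 = 2131^279 mod 2233 = 1448.
x_1 = 1448^2 mod 2233 = 2150.
x_2 = 2150^2 mod 2233 = 190.

1448, 2150, 190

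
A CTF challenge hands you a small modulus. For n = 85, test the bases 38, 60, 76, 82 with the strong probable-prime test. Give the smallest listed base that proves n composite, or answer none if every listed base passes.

60

n − 1 = 84 = 2^2 · 21, so s = 2 and d = 21.
Base 38: x_0 = 38^21 mod 85 = 38. x_0 is neither 1 nor 84, so continue squaring. x_1 = 38^2 mod 85 = 84. x_1 ≡ −1, so 38 is not a witness.
Base 60: x_0 = 60^21 mod 85 = 25. x_0 is neither 1 nor 84, so continue squaring. x_1 = 25^2 mod 85 = 30. Reached i = s−1 = 1 without hitting −1: 60 is a Miller–Rabin witness and 85 is composite.
Base 76: x_0 = 76^21 mod 85 = 26. x_0 is neither 1 nor 84, so continue squaring. x_1 = 26^2 mod 85 = 81. Reached i = s−1 = 1 without hitting −1: 76 is a Miller–Rabin witness and 85 is composite.
Base 82: x_0 = 82^21 mod 85 = 12. x_0 is neither 1 nor 84, so continue squaring. x_1 = 12^2 mod 85 = 59. Reached i = s−1 = 1 without hitting −1: 82 is a Miller–Rabin witness and 85 is composite.
The smallest witness among the given bases is 60.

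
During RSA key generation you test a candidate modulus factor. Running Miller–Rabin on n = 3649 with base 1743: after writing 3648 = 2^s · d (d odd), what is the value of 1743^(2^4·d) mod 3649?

1158

n − 1 = 3648 = 2^6 · 57, so s = 6 and d = 57.
x_0 = 1743^57 mod 3649 = 2099.
x_1 = 2099^2 mod 3649 = 1458.
x_2 = 1458^2 mod 3649 = 2046.
x_3 = 2046^2 mod 3649 = 713.
x_4 = 713^2 mod 3649 = 1158.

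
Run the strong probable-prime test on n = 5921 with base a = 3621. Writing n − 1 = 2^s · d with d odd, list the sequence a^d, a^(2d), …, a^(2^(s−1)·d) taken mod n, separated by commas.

n − 1 = 5920 = 2^5 · 185, so s = 5 and d = 185.
x_0 = 3621^185 mod 5921 = 1121.
x_1 = 1121^2 mod 5921 = 1389.
x_2 = 1389^2 mod 5921 = 4996.
x_3 = 4996^2 mod 5921 = 3001.
x_4 = 3001^2 mod 5921 = 160.

1121, 1389, 4996, 3001, 160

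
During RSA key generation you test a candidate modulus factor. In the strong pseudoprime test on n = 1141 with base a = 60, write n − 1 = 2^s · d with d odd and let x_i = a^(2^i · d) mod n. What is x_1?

n − 1 = 1140 = 2^2 · 285, so s = 2 and d = 285.
x_0 = 60^285 mod 1141 = 484.
x_1 = 484^2 mod 1141 = 351.

351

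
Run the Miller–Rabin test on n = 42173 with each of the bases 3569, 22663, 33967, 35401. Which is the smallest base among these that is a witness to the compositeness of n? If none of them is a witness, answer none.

n − 1 = 42172 = 2^2 · 10543, so s = 2 and d = 10543.
Base 3569: x_0 = 3569^10543 mod 42173 = 20423. x_0 is neither 1 nor 42172, so continue squaring. x_1 = 20423^2 mod 42173 = 7959. Reached i = s−1 = 1 without hitting −1: 3569 is a Miller–Rabin witness and 42173 is composite.
Base 22663: x_0 = 22663^10543 mod 42173 = 1617. x_0 is neither 1 nor 42172, so continue squaring. x_1 = 1617^2 mod 42173 = 42136. Reached i = s−1 = 1 without hitting −1: 22663 is a Miller–Rabin witness and 42173 is composite.
Base 33967: x_0 = 33967^10543 mod 42173 = 3833. x_0 is neither 1 nor 42172, so continue squaring. x_1 = 3833^2 mod 42173 = 15685. Reached i = s−1 = 1 without hitting −1: 33967 is a Miller–Rabin witness and 42173 is composite.
Base 35401: x_0 = 35401^10543 mod 42173 = 27606. x_0 is neither 1 nor 42172, so continue squaring. x_1 = 27606^2 mod 42173 = 25126. Reached i = s−1 = 1 without hitting −1: 35401 is a Miller–Rabin witness and 42173 is composite.
The smallest witness among the given bases is 3569.

3569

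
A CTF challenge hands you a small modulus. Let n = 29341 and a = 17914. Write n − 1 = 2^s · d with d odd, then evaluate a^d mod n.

12870

n − 1 = 29340 = 2^2 · 7335, so s = 2 and d = 7335.
Repeated squaring mod 29341: 17914^1 ≡ 17914, 17914^2 ≡ 8879, 17914^4 ≡ 26715, 17914^8 ≡ 741, 17914^16 ≡ 20943, 17914^32 ≡ 19981, 17914^64 ≡ 26715, 17914^128 ≡ 741, 17914^256 ≡ 20943, 17914^512 ≡ 19981, 17914^1024 ≡ 26715, 17914^2048 ≡ 741, 17914^4096 ≡ 20943.
7335 = 4096 + 2048 + 1024 + 128 + 32 + 4 + 2 + 1, so 17914^7335 ≡ 20943·741·26715·741·19981·26715·8879·17914 ≡ 12870 (mod 29341).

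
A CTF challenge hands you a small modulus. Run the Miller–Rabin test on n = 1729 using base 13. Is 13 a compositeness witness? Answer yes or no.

n − 1 = 1728 = 2^6 · 27, so s = 6 and d = 27.
By repeated squaring, 13^27 ≡ 1196 (mod 1729).
x_0 = 13^27 mod 1729 = 1196.
x_0 is neither 1 nor 1728, so continue squaring.
x_1 = 1196^2 mod 1729 = 533.
x_2 = 533^2 mod 1729 = 533.
x_3 = 533^2 mod 1729 = 533.
x_4 = 533^2 mod 1729 = 533.
x_5 = 533^2 mod 1729 = 533.
Reached i = s−1 = 5 without hitting −1: 13 is a Miller–Rabin witness and 1729 is composite.

yes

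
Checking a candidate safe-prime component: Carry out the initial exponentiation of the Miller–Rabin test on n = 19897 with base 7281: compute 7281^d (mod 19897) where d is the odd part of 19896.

8750

n − 1 = 19896 = 2^3 · 2487, so s = 3 and d = 2487.
7281^2487 mod 19897 = 8750.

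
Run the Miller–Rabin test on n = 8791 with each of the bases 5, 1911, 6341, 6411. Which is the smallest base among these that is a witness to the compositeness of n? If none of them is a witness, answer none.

n − 1 = 8790 = 2^1 · 4395, so s = 1 and d = 4395.
Base 5: x_0 = 5^4395 mod 8791 = 3382. x_0 ∉ {1, 8790} and s = 1, so 5 is a Miller–Rabin witness and 8791 is composite.
Base 1911: x_0 = 1911^4395 mod 8791 = 8417. x_0 ∉ {1, 8790} and s = 1, so 1911 is a Miller–Rabin witness and 8791 is composite.
Base 6341: x_0 = 6341^4395 mod 8791 = 4482. x_0 ∉ {1, 8790} and s = 1, so 6341 is a Miller–Rabin witness and 8791 is composite.
Base 6411: x_0 = 6411^4395 mod 8791 = 565. x_0 ∉ {1, 8790} and s = 1, so 6411 is a Miller–Rabin witness and 8791 is composite.
The smallest witness among the given bases is 5.

5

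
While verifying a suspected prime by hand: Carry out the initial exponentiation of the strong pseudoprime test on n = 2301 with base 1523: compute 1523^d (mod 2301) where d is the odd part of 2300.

1385

n − 1 = 2300 = 2^2 · 575, so s = 2 and d = 575.
Repeated squaring mod 2301: 1523^1 ≡ 1523, 1523^2 ≡ 121, 1523^4 ≡ 835, 1523^8 ≡ 22, 1523^16 ≡ 484, 1523^32 ≡ 1855, 1523^64 ≡ 1030, 1523^128 ≡ 139, 1523^256 ≡ 913, 1523^512 ≡ 607.
575 = 512 + 32 + 16 + 8 + 4 + 2 + 1, so 1523^575 ≡ 607·1855·484·22·835·121·1523 ≡ 1385 (mod 2301).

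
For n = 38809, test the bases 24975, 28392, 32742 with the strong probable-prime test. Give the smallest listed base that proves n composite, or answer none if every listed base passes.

28392

n − 1 = 38808 = 2^3 · 4851, so s = 3 and d = 4851.
Base 24975: x_0 = 24975^4851 mod 38809 = 1393. x_0 is neither 1 nor 38808, so continue squaring. x_1 = 1393^2 mod 38809 = 38808. x_1 ≡ −1, so 24975 is not a witness.
Base 28392: x_0 = 28392^4851 mod 38809 = 18322. x_0 is neither 1 nor 38808, so continue squaring. x_1 = 18322^2 mod 38809 = 36643. x_2 = 36643^2 mod 38809 = 34476. Reached i = s−1 = 2 without hitting −1: 28392 is a Miller–Rabin witness and 38809 is composite.
Base 32742: x_0 = 32742^4851 mod 38809 = 8078. x_0 is neither 1 nor 38808, so continue squaring. x_1 = 8078^2 mod 38809 = 16155. x_2 = 16155^2 mod 38809 = 32309. Reached i = s−1 = 2 without hitting −1: 32742 is a Miller–Rabin witness and 38809 is composite.
The smallest witness among the given bases is 28392.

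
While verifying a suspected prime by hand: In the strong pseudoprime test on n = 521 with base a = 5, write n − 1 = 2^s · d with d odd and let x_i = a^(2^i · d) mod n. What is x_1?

n − 1 = 520 = 2^3 · 65, so s = 3 and d = 65.
By repeated squaring, 5^65 ≡ 520 (mod 521).
x_0 = 520.
x_1 = 520^2 mod 521 = 1.

1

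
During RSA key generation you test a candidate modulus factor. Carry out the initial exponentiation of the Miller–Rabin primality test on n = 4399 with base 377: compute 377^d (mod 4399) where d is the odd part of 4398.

1713

n − 1 = 4398 = 2^1 · 2199, so s = 1 and d = 2199.
Repeated squaring mod 4399: 377^1 ≡ 377, 377^2 ≡ 1361, 377^4 ≡ 342, 377^8 ≡ 2590, 377^16 ≡ 4024, 377^32 ≡ 4256, 377^64 ≡ 2853, 377^128 ≡ 1459, 377^256 ≡ 3964, 377^512 ≡ 68, 377^1024 ≡ 225, 377^2048 ≡ 2236.
2199 = 2048 + 128 + 16 + 4 + 2 + 1, so 377^2199 ≡ 2236·1459·4024·342·1361·377 ≡ 1713 (mod 4399).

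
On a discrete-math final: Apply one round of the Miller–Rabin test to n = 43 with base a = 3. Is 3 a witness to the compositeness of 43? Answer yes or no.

n − 1 = 42 = 2^1 · 21, so s = 1 and d = 21.
x_0 = 3^21 mod 43 = 42.
x_0 = 42 ≡ −1, so 3 is not a witness.

no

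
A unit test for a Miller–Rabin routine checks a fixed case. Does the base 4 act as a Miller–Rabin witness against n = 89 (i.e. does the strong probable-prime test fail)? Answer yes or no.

no

n − 1 = 88 = 2^3 · 11, so s = 3 and d = 11.
x_0 = 4^11 mod 89 = 1.
x_0 = 1, so 4 is not a witness.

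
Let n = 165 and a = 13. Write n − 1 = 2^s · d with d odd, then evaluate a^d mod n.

n − 1 = 164 = 2^2 · 41, so s = 2 and d = 41.
13^41 mod 165 = 13.

13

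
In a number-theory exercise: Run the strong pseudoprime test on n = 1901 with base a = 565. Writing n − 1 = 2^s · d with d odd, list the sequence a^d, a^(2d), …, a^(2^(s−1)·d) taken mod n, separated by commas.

1683, 1900

n − 1 = 1900 = 2^2 · 475, so s = 2 and d = 475.
x_0 = 565^475 mod 1901 = 1683.
x_1 = 1683^2 mod 1901 = 1900.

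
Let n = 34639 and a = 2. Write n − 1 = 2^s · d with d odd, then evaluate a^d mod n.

n − 1 = 34638 = 2^1 · 17319, so s = 1 and d = 17319.
2^17319 mod 34639 = 14383.

14383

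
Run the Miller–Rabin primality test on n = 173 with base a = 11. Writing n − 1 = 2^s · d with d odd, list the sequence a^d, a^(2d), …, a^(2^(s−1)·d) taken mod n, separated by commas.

93, 172

n − 1 = 172 = 2^2 · 43, so s = 2 and d = 43.
x_0 = 11^43 mod 173 = 93.
x_1 = 93^2 mod 173 = 172.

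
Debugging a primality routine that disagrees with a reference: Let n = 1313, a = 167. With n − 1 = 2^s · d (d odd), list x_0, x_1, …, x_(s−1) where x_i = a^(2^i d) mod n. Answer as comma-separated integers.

n − 1 = 1312 = 2^5 · 41, so s = 5 and d = 41.
x_0 = 167^41 mod 1313 = 917.
x_1 = 917^2 mod 1313 = 569.
x_2 = 569^2 mod 1313 = 763.
x_3 = 763^2 mod 1313 = 510.
x_4 = 510^2 mod 1313 = 126.

917, 569, 763, 510, 126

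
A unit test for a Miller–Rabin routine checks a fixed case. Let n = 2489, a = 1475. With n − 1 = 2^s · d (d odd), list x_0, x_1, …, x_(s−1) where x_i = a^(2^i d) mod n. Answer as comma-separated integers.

730, 254, 2291

n − 1 = 2488 = 2^3 · 311, so s = 3 and d = 311.
x_0 = 1475^311 mod 2489 = 730.
x_1 = 730^2 mod 2489 = 254.
x_2 = 254^2 mod 2489 = 2291.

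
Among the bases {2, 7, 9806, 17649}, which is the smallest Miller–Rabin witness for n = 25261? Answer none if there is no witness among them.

n − 1 = 25260 = 2^2 · 6315, so s = 2 and d = 6315.
Base 2: x_0 = 2^6315 mod 25261 = 22175. x_0 is neither 1 nor 25260, so continue squaring. x_1 = 22175^2 mod 25261 = 25260. x_1 ≡ −1, so 2 is not a witness.
Base 7: x_0 = 7^6315 mod 25261 = 22175. x_0 is neither 1 nor 25260, so continue squaring. x_1 = 22175^2 mod 25261 = 25260. x_1 ≡ −1, so 7 is not a witness.
Base 9806: x_0 = 9806^6315 mod 25261 = 25260. x_0 = 25260 ≡ −1, so 9806 is not a witness.
Base 17649: x_0 = 17649^6315 mod 25261 = 22175. x_0 is neither 1 nor 25260, so continue squaring. x_1 = 22175^2 mod 25261 = 25260. x_1 ≡ −1, so 17649 is not a witness.
No listed base is a witness for 25261.

none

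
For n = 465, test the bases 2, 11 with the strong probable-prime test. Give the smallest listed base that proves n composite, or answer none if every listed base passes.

2

n − 1 = 464 = 2^4 · 29, so s = 4 and d = 29.
Base 2: x_0 = 2^29 mod 465 = 47. x_0 is neither 1 nor 464, so continue squaring. x_1 = 47^2 mod 465 = 349. x_2 = 349^2 mod 465 = 436. x_3 = 436^2 mod 465 = 376. Reached i = s−1 = 3 without hitting −1: 2 is a Miller–Rabin witness and 465 is composite.
Base 11: x_0 = 11^29 mod 465 = 296. x_0 is neither 1 nor 464, so continue squaring. x_1 = 296^2 mod 465 = 196. x_2 = 196^2 mod 465 = 286. x_3 = 286^2 mod 465 = 421. Reached i = s−1 = 3 without hitting −1: 11 is a Miller–Rabin witness and 465 is composite.
The smallest witness among the given bases is 2.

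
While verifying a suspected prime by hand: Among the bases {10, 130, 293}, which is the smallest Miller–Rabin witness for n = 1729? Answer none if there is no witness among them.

130

n − 1 = 1728 = 2^6 · 27, so s = 6 and d = 27.
Base 10: x_0 = 10^27 mod 1729 = 1728. x_0 = 1728 ≡ −1, so 10 is not a witness.
Base 130: x_0 = 130^27 mod 1729 = 533. x_0 is neither 1 nor 1728, so continue squaring. x_1 = 533^2 mod 1729 = 533. x_2 = 533^2 mod 1729 = 533. x_3 = 533^2 mod 1729 = 533. x_4 = 533^2 mod 1729 = 533. x_5 = 533^2 mod 1729 = 533. Reached i = s−1 = 5 without hitting −1: 130 is a Miller–Rabin witness and 1729 is composite.
Base 293: x_0 = 293^27 mod 1729 = 265. x_0 is neither 1 nor 1728, so continue squaring. x_1 = 265^2 mod 1729 = 1065. x_2 = 1065^2 mod 1729 = 1. x_2 = 1 but x_1 ≠ ±1, a nontrivial square root of 1 — 293 is a witness and 1729 is composite.
The smallest witness among the given bases is 130.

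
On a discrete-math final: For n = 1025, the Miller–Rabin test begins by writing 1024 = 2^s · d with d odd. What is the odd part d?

1

Halving: 1024 → 512 → 256 → 128 → 64 → 32 → 16 → 8 → 4 → 2 → 1; 1 is odd.
So 1024 = 2^10 · 1.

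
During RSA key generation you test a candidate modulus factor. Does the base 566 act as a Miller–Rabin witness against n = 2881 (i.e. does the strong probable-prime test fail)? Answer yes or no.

no

n − 1 = 2880 = 2^6 · 45, so s = 6 and d = 45.
Repeated squaring mod 2881: 566^1 ≡ 566, 566^2 ≡ 565, 566^4 ≡ 2315, 566^8 ≡ 565, 566^16 ≡ 2315, 566^32 ≡ 565.
45 = 32 + 8 + 4 + 1, so 566^45 ≡ 565·565·2315·566 ≡ 2880 (mod 2881).
x_0 = 566^45 mod 2881 = 2880.
x_0 = 2880 ≡ −1, so 566 is not a witness.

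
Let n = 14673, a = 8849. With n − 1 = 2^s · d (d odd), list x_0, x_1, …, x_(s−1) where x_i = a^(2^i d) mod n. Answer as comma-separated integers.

n − 1 = 14672 = 2^4 · 917, so s = 4 and d = 917.
x_0 = 8849^917 mod 14673 = 14048.
x_1 = 14048^2 mod 14673 = 9127.
x_2 = 9127^2 mod 14673 = 3508.
x_3 = 3508^2 mod 14673 = 10090.

14048, 9127, 3508, 10090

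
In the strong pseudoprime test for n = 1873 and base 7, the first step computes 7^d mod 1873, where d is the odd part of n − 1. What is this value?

n − 1 = 1872 = 2^4 · 117, so s = 4 and d = 117.
7^117 mod 1873 = 1.

1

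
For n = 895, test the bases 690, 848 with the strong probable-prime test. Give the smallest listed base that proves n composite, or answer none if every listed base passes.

n − 1 = 894 = 2^1 · 447, so s = 1 and d = 447.
Base 690: x_0 = 690^447 mod 895 = 855. x_0 ∉ {1, 894} and s = 1, so 690 is a Miller–Rabin witness and 895 is composite.
Base 848: x_0 = 848^447 mod 895 = 297. x_0 ∉ {1, 894} and s = 1, so 848 is a Miller–Rabin witness and 895 is composite.
The smallest witness among the given bases is 690.

690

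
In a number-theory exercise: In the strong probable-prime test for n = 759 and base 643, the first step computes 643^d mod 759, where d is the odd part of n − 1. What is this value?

229

n − 1 = 758 = 2^1 · 379, so s = 1 and d = 379.
Repeated squaring mod 759: 643^1 ≡ 643, 643^2 ≡ 553, 643^4 ≡ 691, 643^8 ≡ 70, 643^16 ≡ 346, 643^32 ≡ 553, 643^64 ≡ 691, 643^128 ≡ 70, 643^256 ≡ 346.
379 = 256 + 64 + 32 + 16 + 8 + 2 + 1, so 643^379 ≡ 346·691·553·346·70·553·643 ≡ 229 (mod 759).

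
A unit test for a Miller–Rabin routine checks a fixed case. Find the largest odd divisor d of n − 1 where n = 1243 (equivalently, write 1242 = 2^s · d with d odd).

621

Halving: 1242 → 621; 621 is odd.
So 1242 = 2^1 · 621.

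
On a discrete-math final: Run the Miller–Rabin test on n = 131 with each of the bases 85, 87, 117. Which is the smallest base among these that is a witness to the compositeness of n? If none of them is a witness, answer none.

none

n − 1 = 130 = 2^1 · 65, so s = 1 and d = 65.
Base 85: x_0 = 85^65 mod 131 = 130. x_0 = 130 ≡ −1, so 85 is not a witness.
Base 87: x_0 = 87^65 mod 131 = 130. x_0 = 130 ≡ −1, so 87 is not a witness.
Base 117: x_0 = 117^65 mod 131 = 1. x_0 = 1, so 117 is not a witness.
No listed base is a witness for 131.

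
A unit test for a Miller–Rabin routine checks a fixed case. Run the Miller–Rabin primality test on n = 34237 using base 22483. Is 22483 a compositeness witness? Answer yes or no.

no

n − 1 = 34236 = 2^2 · 8559, so s = 2 and d = 8559.
Repeated squaring mod 34237: 22483^1 ≡ 22483, 22483^2 ≡ 10221, 22483^4 ≡ 11754, 22483^8 ≡ 10221, 22483^16 ≡ 11754, 22483^32 ≡ 10221, 22483^64 ≡ 11754, 22483^128 ≡ 10221, 22483^256 ≡ 11754, 22483^512 ≡ 10221, 22483^1024 ≡ 11754, 22483^2048 ≡ 10221, 22483^4096 ≡ 11754, 22483^8192 ≡ 10221.
8559 = 8192 + 256 + 64 + 32 + 8 + 4 + 2 + 1, so 22483^8559 ≡ 10221·11754·11754·10221·10221·11754·10221·22483 ≡ 34236 (mod 34237).
x_0 = 22483^8559 mod 34237 = 34236.
x_0 = 34236 ≡ −1, so 22483 is not a witness.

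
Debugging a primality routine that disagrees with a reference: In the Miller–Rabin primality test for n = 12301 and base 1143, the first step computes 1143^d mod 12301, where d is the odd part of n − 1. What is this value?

n − 1 = 12300 = 2^2 · 3075, so s = 2 and d = 3075.
1143^3075 mod 12301 = 12053.

12053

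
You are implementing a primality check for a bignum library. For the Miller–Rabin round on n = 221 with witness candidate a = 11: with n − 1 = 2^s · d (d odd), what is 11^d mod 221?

n − 1 = 220 = 2^2 · 55, so s = 2 and d = 55.
11^55 mod 221 = 54.

54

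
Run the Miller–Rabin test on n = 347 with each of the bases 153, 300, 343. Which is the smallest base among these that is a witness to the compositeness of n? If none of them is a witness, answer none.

n − 1 = 346 = 2^1 · 173, so s = 1 and d = 173.
Base 153: x_0 = 153^173 mod 347 = 346. x_0 = 346 ≡ −1, so 153 is not a witness.
Base 300: x_0 = 300^173 mod 347 = 1. x_0 = 1, so 300 is not a witness.
Base 343: x_0 = 343^173 mod 347 = 346. x_0 = 346 ≡ −1, so 343 is not a witness.
No listed base is a witness for 347.

none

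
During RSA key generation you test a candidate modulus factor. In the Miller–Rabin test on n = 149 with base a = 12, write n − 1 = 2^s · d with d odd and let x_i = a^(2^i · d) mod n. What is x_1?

148

n − 1 = 148 = 2^2 · 37, so s = 2 and d = 37.
x_0 = 12^37 mod 149 = 105.
x_1 = 105^2 mod 149 = 148.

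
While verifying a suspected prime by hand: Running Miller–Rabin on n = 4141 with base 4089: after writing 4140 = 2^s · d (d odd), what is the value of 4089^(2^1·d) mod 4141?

2410

n − 1 = 4140 = 2^2 · 1035, so s = 2 and d = 1035.
Repeated squaring mod 4141: 4089^1 ≡ 4089, 4089^2 ≡ 2704, 4089^4 ≡ 2751, 4089^8 ≡ 2394, 4089^16 ≡ 92, 4089^32 ≡ 182, 4089^64 ≡ 4137, 4089^128 ≡ 16, 4089^256 ≡ 256, 4089^512 ≡ 3421, 4089^1024 ≡ 775.
1035 = 1024 + 8 + 2 + 1, so 4089^1035 ≡ 775·2394·2704·4089 ≡ 724 (mod 4141).
x_0 = 724.
x_1 = 724^2 mod 4141 = 2410.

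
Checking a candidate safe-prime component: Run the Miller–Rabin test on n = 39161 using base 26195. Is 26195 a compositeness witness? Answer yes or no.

no

n − 1 = 39160 = 2^3 · 4895, so s = 3 and d = 4895.
x_0 = 26195^4895 mod 39161 = 1.
x_0 = 1, so 26195 is not a witness.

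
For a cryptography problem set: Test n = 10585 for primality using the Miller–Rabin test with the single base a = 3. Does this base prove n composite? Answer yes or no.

n − 1 = 10584 = 2^3 · 1323, so s = 3 and d = 1323.
By repeated squaring, 3^1323 ≡ 8422 (mod 10585).
x_0 = 3^1323 mod 10585 = 8422.
x_0 is neither 1 nor 10584, so continue squaring.
x_1 = 8422^2 mod 10585 = 10584.
x_1 ≡ −1, so 3 is not a witness.

no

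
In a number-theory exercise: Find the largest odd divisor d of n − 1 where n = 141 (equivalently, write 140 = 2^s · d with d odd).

Halving: 140 → 70 → 35; 35 is odd.
So 140 = 2^2 · 35.

35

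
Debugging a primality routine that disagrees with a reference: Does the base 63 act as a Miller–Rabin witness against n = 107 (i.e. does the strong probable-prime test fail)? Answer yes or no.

n − 1 = 106 = 2^1 · 53, so s = 1 and d = 53.
Repeated squaring mod 107: 63^1 ≡ 63, 63^2 ≡ 10, 63^4 ≡ 100, 63^8 ≡ 49, 63^16 ≡ 47, 63^32 ≡ 69.
53 = 32 + 16 + 4 + 1, so 63^53 ≡ 69·47·100·63 ≡ 106 (mod 107).
x_0 = 63^53 mod 107 = 106.
x_0 = 106 ≡ −1, so 63 is not a witness.

no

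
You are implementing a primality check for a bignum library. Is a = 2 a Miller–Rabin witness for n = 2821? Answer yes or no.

n − 1 = 2820 = 2^2 · 705, so s = 2 and d = 705.
x_0 = 2^705 mod 2821 = 2605.
x_0 is neither 1 nor 2820, so continue squaring.
x_1 = 2605^2 mod 2821 = 1520.
Reached i = s−1 = 1 without hitting −1: 2 is a Miller–Rabin witness and 2821 is composite.

yes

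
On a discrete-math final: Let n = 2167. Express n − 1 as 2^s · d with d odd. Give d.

Halving: 2166 → 1083; 1083 is odd.
So 2166 = 2^1 · 1083.

1083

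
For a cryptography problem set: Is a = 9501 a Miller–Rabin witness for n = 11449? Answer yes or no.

no

n − 1 = 11448 = 2^3 · 1431, so s = 3 and d = 1431.
x_0 = 9501^1431 mod 11449 = 1.
x_0 = 1, so 9501 is not a witness.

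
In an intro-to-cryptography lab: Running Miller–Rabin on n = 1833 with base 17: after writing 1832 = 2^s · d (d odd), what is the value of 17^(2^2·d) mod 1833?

1387

n − 1 = 1832 = 2^3 · 229, so s = 3 and d = 229.
x_0 = 17^229 mod 1833 = 1070.
x_1 = 1070^2 mod 1833 = 1108.
x_2 = 1108^2 mod 1833 = 1387.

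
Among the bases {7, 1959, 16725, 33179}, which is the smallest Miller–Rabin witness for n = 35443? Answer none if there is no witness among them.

n − 1 = 35442 = 2^1 · 17721, so s = 1 and d = 17721.
Base 7: x_0 = 7^17721 mod 35443 = 4622. x_0 ∉ {1, 35442} and s = 1, so 7 is a Miller–Rabin witness and 35443 is composite.
Base 1959: x_0 = 1959^17721 mod 35443 = 6165. x_0 ∉ {1, 35442} and s = 1, so 1959 is a Miller–Rabin witness and 35443 is composite.
Base 16725: x_0 = 16725^17721 mod 35443 = 16883. x_0 ∉ {1, 35442} and s = 1, so 16725 is a Miller–Rabin witness and 35443 is composite.
Base 33179: x_0 = 33179^17721 mod 35443 = 30821. x_0 ∉ {1, 35442} and s = 1, so 33179 is a Miller–Rabin witness and 35443 is composite.
The smallest witness among the given bases is 7.

7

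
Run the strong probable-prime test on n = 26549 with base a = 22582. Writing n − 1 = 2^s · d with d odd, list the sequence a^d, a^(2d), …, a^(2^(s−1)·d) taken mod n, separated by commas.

12832, 3326

n − 1 = 26548 = 2^2 · 6637, so s = 2 and d = 6637.
x_0 = 22582^6637 mod 26549 = 12832.
x_1 = 12832^2 mod 26549 = 3326.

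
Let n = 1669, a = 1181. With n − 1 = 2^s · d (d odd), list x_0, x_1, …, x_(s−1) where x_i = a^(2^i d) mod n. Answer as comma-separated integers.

n − 1 = 1668 = 2^2 · 417, so s = 2 and d = 417.
x_0 = 1181^417 mod 1669 = 220.
x_1 = 220^2 mod 1669 = 1668.

220, 1668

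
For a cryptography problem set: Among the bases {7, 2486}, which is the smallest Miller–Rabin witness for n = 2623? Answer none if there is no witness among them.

7

n − 1 = 2622 = 2^1 · 1311, so s = 1 and d = 1311.
Base 7: x_0 = 7^1311 mod 2623 = 1074. x_0 ∉ {1, 2622} and s = 1, so 7 is a Miller–Rabin witness and 2623 is composite.
Base 2486: x_0 = 2486^1311 mod 2623 = 881. x_0 ∉ {1, 2622} and s = 1, so 2486 is a Miller–Rabin witness and 2623 is composite.
The smallest witness among the given bases is 7.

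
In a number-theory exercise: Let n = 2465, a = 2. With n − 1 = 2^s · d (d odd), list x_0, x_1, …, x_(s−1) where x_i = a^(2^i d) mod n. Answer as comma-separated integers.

n − 1 = 2464 = 2^5 · 77, so s = 5 and d = 77.
x_0 = 2^77 mod 2465 = 1902.
x_1 = 1902^2 mod 2465 = 1449.
x_2 = 1449^2 mod 2465 = 1886.
x_3 = 1886^2 mod 2465 = 1.
x_4 = 1^2 mod 2465 = 1.

1902, 1449, 1886, 1, 1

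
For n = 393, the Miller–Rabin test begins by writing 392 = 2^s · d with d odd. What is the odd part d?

49

Halving: 392 → 196 → 98 → 49; 49 is odd.
So 392 = 2^3 · 49.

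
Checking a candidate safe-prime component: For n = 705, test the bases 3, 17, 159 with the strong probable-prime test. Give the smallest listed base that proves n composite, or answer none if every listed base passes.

3

n − 1 = 704 = 2^6 · 11, so s = 6 and d = 11.
Base 3: x_0 = 3^11 mod 705 = 192. x_0 is neither 1 nor 704, so continue squaring. x_1 = 192^2 mod 705 = 204. x_2 = 204^2 mod 705 = 21. x_3 = 21^2 mod 705 = 441. x_4 = 441^2 mod 705 = 606. x_5 = 606^2 mod 705 = 636. Reached i = s−1 = 5 without hitting −1: 3 is a Miller–Rabin witness and 705 is composite.
Base 17: x_0 = 17^11 mod 705 = 53. x_0 is neither 1 nor 704, so continue squaring. x_1 = 53^2 mod 705 = 694. x_2 = 694^2 mod 705 = 121. x_3 = 121^2 mod 705 = 541. x_4 = 541^2 mod 705 = 106. x_5 = 106^2 mod 705 = 661. Reached i = s−1 = 5 without hitting −1: 17 is a Miller–Rabin witness and 705 is composite.
Base 159: x_0 = 159^11 mod 705 = 9. x_0 is neither 1 nor 704, so continue squaring. x_1 = 9^2 mod 705 = 81. x_2 = 81^2 mod 705 = 216. x_3 = 216^2 mod 705 = 126. x_4 = 126^2 mod 705 = 366. x_5 = 366^2 mod 705 = 6. Reached i = s−1 = 5 without hitting −1: 159 is a Miller–Rabin witness and 705 is composite.
The smallest witness among the given bases is 3.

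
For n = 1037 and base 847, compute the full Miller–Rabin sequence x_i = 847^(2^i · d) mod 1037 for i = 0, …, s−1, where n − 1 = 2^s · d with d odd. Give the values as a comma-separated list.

n − 1 = 1036 = 2^2 · 259, so s = 2 and d = 259.
x_0 = 847^259 mod 1037 = 551.
x_1 = 551^2 mod 1037 = 797.

551, 797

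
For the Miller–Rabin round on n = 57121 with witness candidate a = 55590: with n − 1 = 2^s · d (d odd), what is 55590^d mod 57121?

29398

n − 1 = 57120 = 2^5 · 1785, so s = 5 and d = 1785.
Repeated squaring mod 57121: 55590^1 ≡ 55590, 55590^2 ≡ 2000, 55590^4 ≡ 1530, 55590^8 ≡ 56060, 55590^16 ≡ 40422, 55590^32 ≡ 49000, 55590^64 ≡ 33007, 55590^128 ≡ 50337, 55590^256 ≡ 40251, 55590^512 ≡ 20078, 55590^1024 ≡ 23187.
1785 = 1024 + 512 + 128 + 64 + 32 + 16 + 8 + 1, so 55590^1785 ≡ 23187·20078·50337·33007·49000·40422·56060·55590 ≡ 29398 (mod 57121).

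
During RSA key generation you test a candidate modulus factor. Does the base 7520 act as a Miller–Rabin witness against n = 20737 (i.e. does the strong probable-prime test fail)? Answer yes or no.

yes

n − 1 = 20736 = 2^8 · 81, so s = 8 and d = 81.
x_0 = 7520^81 mod 20737 = 20342.
x_0 is neither 1 nor 20736, so continue squaring.
x_1 = 20342^2 mod 20737 = 10866.
x_2 = 10866^2 mod 20737 = 14215.
x_3 = 14215^2 mod 20737 = 4897.
x_4 = 4897^2 mod 20737 = 8637.
x_5 = 8637^2 mod 20737 = 6780.
x_6 = 6780^2 mod 20737 = 15208.
x_7 = 15208^2 mod 20737 = 3503.
Reached i = s−1 = 7 without hitting −1: 7520 is a Miller–Rabin witness and 20737 is composite.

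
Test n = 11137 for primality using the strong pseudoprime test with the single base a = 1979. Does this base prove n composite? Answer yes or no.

yes

n − 1 = 11136 = 2^7 · 87, so s = 7 and d = 87.
Repeated squaring mod 11137: 1979^1 ≡ 1979, 1979^2 ≡ 7354, 1979^4 ≡ 44, 1979^8 ≡ 1936, 1979^16 ≡ 6064, 1979^32 ≡ 8859, 1979^64 ≡ 10579.
87 = 64 + 16 + 4 + 2 + 1, so 1979^87 ≡ 10579·6064·44·7354·1979 ≡ 7741 (mod 11137).
x_0 = 1979^87 mod 11137 = 7741.
x_0 is neither 1 nor 11136, so continue squaring.
x_1 = 7741^2 mod 11137 = 6021.
x_2 = 6021^2 mod 11137 = 1506.
x_3 = 1506^2 mod 11137 = 7225.
x_4 = 7225^2 mod 11137 = 1506.
x_5 = 1506^2 mod 11137 = 7225.
x_6 = 7225^2 mod 11137 = 1506.
Reached i = s−1 = 6 without hitting −1: 1979 is a Miller–Rabin witness and 11137 is composite.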